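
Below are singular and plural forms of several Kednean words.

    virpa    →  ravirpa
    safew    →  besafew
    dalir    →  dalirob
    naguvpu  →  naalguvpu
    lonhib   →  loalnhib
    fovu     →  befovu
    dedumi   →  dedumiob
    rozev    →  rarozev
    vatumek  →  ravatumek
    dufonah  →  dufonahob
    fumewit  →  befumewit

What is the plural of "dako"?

dakoob

naguvpu and fovu both end in -u yet inflect differently (naalguvpu, befovu), so the final letter is not what conditions the rule; the first letter is.
"dako" begins with d-. The stems beginning with d- (dalir → dalirob, dufonah → dufonahob, dedumi → dedumiob) add -ob.
The other patterns: stems beginning with r- or v- add the prefix ra-; stems beginning with l- or n- insert -al- after the first vowel; stems beginning with f- or s- add the prefix be-.
So dako → dakoob.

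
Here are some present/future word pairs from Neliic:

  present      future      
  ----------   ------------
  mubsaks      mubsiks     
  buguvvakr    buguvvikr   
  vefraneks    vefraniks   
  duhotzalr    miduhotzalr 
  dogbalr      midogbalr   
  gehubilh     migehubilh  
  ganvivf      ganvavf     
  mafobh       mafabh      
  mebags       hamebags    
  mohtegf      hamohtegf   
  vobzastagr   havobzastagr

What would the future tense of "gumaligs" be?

hagumaligs

"gumaligs" has second-to-last letter 'g'. The stems whose second-to-last letter is 'g' (mebags → hamebags, mohtegf → hamohtegf, vobzastagr → havobzastagr) add the prefix ha-.
The other patterns: stems whose second-to-last letter is 'k' change the last vowel to 'i'; stems whose second-to-last letter is 'l' add the prefix mi-; stems whose second-to-last letter is 'b' or 'v' change the last vowel to 'a'.
So gumaligs → hagumaligs.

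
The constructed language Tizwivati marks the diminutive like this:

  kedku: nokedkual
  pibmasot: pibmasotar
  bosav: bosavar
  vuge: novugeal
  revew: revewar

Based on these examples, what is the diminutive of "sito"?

nositoal

vuge and revew both have last vowel 'e' yet inflect differently (novugeal, revewar), so the last vowel is not what conditions the rule; whether the stem ends in a vowel or a consonant is.
"sito" ends in a vowel. The stems ending in a vowel (vuge → novugeal, kedku → nokedkual) add no- … -al around the stem.
So sito → nositoal.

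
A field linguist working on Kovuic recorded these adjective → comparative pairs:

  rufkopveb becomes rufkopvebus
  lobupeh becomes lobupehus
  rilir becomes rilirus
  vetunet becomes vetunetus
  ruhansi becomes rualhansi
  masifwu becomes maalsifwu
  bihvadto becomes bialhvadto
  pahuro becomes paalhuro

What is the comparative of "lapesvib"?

lapesvibus

"lapesvib" ends in a consonant. The stems ending in a consonant (rufkopveb → rufkopvebus, lobupeh → lobupehus, rilir → rilirus) add -us.
So lapesvib → lapesvibus.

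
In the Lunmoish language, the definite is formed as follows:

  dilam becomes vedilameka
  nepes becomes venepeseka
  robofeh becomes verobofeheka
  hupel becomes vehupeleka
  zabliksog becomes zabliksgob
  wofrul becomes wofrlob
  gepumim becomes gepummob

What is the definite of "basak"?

vebasakeka

"basak" has last vowel 'a'. The one such stem in the data (dilam → vedilameka) adds ve- … -eka around the stem, so the same rule applies.
The other pattern: stems whose last vowel is 'i', 'o' or 'u' delete the last vowel and add -ob.
So basak → vebasakeka.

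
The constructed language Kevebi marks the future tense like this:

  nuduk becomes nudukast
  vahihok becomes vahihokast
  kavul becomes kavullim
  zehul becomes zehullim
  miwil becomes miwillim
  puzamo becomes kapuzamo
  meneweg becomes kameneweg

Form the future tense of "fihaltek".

fihaltekast

"fihaltek" ends in -k. The stems ending in -k (nuduk → nudukast, vahihok → vahihokast) add -ast.
The other patterns: stems ending in -l double the final consonant and add -im; stems ending in -g or -o add the prefix ka-.
So fihaltek → fihaltekast.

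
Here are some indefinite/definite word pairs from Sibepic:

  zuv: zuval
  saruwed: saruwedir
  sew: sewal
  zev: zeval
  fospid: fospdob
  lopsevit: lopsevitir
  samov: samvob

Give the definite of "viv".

"viv" has 1 vowel. The stems with 1 vowel (sew → sewal, zuv → zuval, zev → zeval) add -al.
The other patterns: stems with 2 vowels delete the last vowel and add -ob; stems with 3 vowels add -ir.
So viv → vival.

vival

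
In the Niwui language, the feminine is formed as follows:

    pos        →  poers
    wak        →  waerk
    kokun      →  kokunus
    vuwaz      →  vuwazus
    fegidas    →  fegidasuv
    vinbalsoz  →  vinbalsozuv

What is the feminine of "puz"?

pos and fegidas both end in -s yet inflect differently (poers, fegidasuv), so the final letter is not what conditions the rule; the number of vowels is.
"puz" has 1 vowel. The stems with 1 vowel (pos → poers, wak → waerk) insert -er- after the first vowel.
So puz → puerz.

puerz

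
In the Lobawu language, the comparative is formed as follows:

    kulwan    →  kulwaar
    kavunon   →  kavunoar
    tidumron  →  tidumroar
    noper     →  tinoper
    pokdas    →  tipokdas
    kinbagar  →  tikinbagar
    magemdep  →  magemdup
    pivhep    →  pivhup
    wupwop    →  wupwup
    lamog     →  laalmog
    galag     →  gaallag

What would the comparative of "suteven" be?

kulwan and pokdas both have last vowel 'a' yet inflect differently (kulwaar, tipokdas), so the last vowel is not what conditions the rule; the final letter is.
"suteven" ends in -n. The stems ending in -n (kulwan → kulwaar, kavunon → kavunoar, tidumron → tidumroar) drop the final letter and add -ar.
The other patterns: stems ending in -r or -s add the prefix ti-; stems ending in -p change the last vowel to 'u'; stems ending in -g insert -al- after the first vowel.
So suteven → sutevear.

sutevear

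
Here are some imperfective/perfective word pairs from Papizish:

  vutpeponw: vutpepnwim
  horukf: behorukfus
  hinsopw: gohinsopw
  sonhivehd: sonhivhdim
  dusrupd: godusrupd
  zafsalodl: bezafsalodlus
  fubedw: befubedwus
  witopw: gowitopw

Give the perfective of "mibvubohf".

fubedw and witopw both end in -w yet inflect differently (befubedwus, gowitopw), so the final letter is not what conditions the rule; the second-to-last letter is.
"mibvubohf" has second-to-last letter 'h'. The one such stem in the data (sonhivehd → sonhivhdim) deletes the last vowel and adds -im (as does vutpeponw), so the same rule applies.
The other patterns: stems whose second-to-last letter is 'd' or 'k' add be- … -us around the stem; stems whose second-to-last letter is 'p' add the prefix go-.
So mibvubohf → mibvubhfim.

mibvubhfim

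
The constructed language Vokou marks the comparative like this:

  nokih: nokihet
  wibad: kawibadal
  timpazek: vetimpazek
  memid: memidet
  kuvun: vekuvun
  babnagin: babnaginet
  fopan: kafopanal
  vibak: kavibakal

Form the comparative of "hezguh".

babnagin and fopan both end in -n yet inflect differently (babnaginet, kafopanal), so the final letter is not what conditions the rule; the last vowel is.
"hezguh" has last vowel 'u'. The one such stem in the data (kuvun → vekuvun) adds the prefix ve-, so the same rule applies.
The other patterns: stems whose last vowel is 'i' add -et; stems whose last vowel is 'a' add ka- … -al around the stem.
So hezguh → vehezguh.

vehezguh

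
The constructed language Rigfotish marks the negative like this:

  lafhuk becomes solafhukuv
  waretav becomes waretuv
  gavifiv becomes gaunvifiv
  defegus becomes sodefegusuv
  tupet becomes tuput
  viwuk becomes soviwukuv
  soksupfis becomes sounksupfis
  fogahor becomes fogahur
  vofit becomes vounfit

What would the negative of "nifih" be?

defegus and soksupfis both end in -s yet inflect differently (sodefegusuv, sounksupfis), so the final letter is not what conditions the rule; the last vowel is.
"nifih" has last vowel 'i'. The stems whose last vowel is 'i' (vofit → vounfit, gavifiv → gaunvifiv, soksupfis → sounksupfis) insert -un- after the first vowel.
So nifih → niunfih.

niunfih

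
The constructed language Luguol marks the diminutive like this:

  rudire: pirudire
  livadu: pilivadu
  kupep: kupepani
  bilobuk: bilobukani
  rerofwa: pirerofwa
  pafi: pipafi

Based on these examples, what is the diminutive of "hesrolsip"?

"hesrolsip" ends in a consonant. The stems ending in a consonant (kupep → kupepani, bilobuk → bilobukani) add -ani.
The other pattern: stems ending in a vowel add the prefix pi-.
So hesrolsip → hesrolsipani.

hesrolsipani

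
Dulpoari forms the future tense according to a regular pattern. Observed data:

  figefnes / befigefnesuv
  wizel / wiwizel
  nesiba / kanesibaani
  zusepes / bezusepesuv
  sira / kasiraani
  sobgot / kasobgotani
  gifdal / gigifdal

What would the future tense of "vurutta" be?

kavuruttaani

"vurutta" ends in -a. The stems ending in -a (sira → kasiraani, nesiba → kanesibaani) add ka- … -ani around the stem.
So vurutta → kavuruttaani.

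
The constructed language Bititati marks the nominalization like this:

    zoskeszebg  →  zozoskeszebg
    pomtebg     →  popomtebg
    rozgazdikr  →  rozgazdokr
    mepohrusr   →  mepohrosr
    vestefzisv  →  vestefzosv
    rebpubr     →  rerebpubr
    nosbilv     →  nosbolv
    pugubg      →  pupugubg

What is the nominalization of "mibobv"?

"mibobv" has second-to-last letter 'b'. The stems whose second-to-last letter is 'b' (pugubg → pupugubg, zoskeszebg → zozoskeszebg, rebpubr → rerebpubr) repeat the first consonant+vowel as a prefix.
The other pattern: stems whose second-to-last letter is 'k', 'l' or 's' change the last vowel to 'o'.
So mibobv → mimibobv.

mimibobv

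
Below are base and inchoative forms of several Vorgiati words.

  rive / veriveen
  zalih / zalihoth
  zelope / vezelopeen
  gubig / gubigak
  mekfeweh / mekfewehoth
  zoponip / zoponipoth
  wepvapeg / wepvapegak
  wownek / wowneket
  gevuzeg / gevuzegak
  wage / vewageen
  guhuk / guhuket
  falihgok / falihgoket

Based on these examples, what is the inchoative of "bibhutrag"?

bibhutragak

wownek and rive both have last vowel 'e' yet inflect differently (wowneket, veriveen), so the last vowel is not what conditions the rule; the final letter is.
"bibhutrag" ends in -g. The stems ending in -g (wepvapeg → wepvapegak, gevuzeg → gevuzegak, gubig → gubigak) add -ak.
So bibhutrag → bibhutragak.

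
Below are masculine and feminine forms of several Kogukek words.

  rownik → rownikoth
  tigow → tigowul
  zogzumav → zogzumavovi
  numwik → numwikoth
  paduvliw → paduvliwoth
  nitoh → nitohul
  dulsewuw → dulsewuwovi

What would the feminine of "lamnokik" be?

lamnokikoth

paduvliw and tigow both end in -w yet inflect differently (paduvliwoth, tigowul), so the final letter is not what conditions the rule; the last vowel is.
"lamnokik" has last vowel 'i'. The stems whose last vowel is 'i' (rownik → rownikoth, numwik → numwikoth, paduvliw → paduvliwoth) add -oth.
So lamnokik → lamnokikoth.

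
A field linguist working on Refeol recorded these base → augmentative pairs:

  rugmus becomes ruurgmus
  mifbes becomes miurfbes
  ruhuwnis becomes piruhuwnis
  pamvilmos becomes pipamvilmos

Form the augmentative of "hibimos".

rugmus and ruhuwnis both end in -s yet inflect differently (ruurgmus, piruhuwnis), so the final letter is not what conditions the rule; the number of vowels is.
"hibimos" has 3 vowels. The stems with 3 vowels (ruhuwnis → piruhuwnis, pamvilmos → pipamvilmos) add the prefix pi-.
So hibimos → pihibimos.

pihibimos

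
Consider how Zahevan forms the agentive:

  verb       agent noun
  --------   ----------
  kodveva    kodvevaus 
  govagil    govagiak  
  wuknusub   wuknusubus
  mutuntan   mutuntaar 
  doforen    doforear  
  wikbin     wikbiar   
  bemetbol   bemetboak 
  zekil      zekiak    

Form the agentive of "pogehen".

pogehear

"pogehen" ends in -n. The stems ending in -n (doforen → doforear, mutuntan → mutuntaar, wikbin → wikbiar) drop the final letter and add -ar.
So pogehen → pogehear.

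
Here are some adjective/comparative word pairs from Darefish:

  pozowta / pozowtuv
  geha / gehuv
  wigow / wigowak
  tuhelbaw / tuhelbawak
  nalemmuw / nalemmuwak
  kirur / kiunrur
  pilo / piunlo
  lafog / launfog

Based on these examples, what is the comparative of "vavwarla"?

"vavwarla" ends in -a. The stems ending in -a (pozowta → pozowtuv, geha → gehuv) drop the final letter and add -uv.
So vavwarla → vavwarluv.

vavwarluv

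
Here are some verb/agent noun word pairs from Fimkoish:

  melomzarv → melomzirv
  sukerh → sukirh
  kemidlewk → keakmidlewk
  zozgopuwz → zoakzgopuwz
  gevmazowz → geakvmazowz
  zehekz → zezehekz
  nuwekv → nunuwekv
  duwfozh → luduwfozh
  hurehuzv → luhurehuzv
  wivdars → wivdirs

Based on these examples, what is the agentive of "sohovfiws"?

"sohovfiws" has second-to-last letter 'w'. The stems whose second-to-last letter is 'w' (zozgopuwz → zoakzgopuwz, gevmazowz → geakvmazowz, kemidlewk → keakmidlewk) insert -ak- after the first vowel.
So sohovfiws → soakhovfiws.

soakhovfiws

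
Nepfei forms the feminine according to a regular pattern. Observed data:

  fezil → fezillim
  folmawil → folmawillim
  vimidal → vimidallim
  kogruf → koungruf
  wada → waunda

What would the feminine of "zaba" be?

vimidal and wada both have last vowel 'a' yet inflect differently (vimidallim, waunda), so the last vowel is not what conditions the rule; the final letter is.
"zaba" ends in -a. The one such stem in the data (wada → waunda) inserts -un- after the first vowel (as does kogruf), so the same rule applies.
So zaba → zaunba.

zaunba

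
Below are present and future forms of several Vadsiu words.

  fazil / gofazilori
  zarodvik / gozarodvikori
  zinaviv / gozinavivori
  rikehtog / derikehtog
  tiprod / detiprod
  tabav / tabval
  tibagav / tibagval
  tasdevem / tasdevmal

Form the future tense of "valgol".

zinaviv and tabav both end in -v yet inflect differently (gozinavivori, tabval), so the final letter is not what conditions the rule; the last vowel is.
"valgol" has last vowel 'o'. The stems whose last vowel is 'o' (rikehtog → derikehtog, tiprod → detiprod) add the prefix de-.
The other patterns: stems whose last vowel is 'i' add go- … -ori around the stem; stems whose last vowel is 'a' or 'e' delete the last vowel and add -al.
So valgol → devalgol.

devalgol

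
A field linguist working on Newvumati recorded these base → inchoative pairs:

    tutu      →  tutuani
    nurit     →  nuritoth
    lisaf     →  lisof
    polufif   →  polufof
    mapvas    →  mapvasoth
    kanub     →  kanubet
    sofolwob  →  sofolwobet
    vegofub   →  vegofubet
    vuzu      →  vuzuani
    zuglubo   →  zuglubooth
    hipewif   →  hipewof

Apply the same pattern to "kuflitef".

kanub and vuzu both have last vowel 'u' yet inflect differently (kanubet, vuzuani), so the last vowel is not what conditions the rule; the final letter is.
"kuflitef" ends in -f. The stems ending in -f (polufif → polufof, hipewif → hipewof, lisaf → lisof) change the last vowel to 'o'.
So kuflitef → kuflitof.

kuflitof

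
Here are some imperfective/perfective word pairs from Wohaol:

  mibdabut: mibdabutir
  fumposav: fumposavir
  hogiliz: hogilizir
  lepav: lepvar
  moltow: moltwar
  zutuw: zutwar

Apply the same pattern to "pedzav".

fumposav and lepav both end in -v yet inflect differently (fumposavir, lepvar), so the final letter is not what conditions the rule; the number of vowels is.
"pedzav" has 2 vowels. The stems with 2 vowels (lepav → lepvar, moltow → moltwar, zutuw → zutwar) delete the last vowel and add -ar.
The other pattern: stems with 3 vowels add -ir.
So pedzav → pedzvar.

pedzvar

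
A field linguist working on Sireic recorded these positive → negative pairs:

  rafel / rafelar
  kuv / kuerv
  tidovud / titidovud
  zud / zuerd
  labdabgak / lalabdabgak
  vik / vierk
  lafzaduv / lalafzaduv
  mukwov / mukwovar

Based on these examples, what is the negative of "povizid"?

"povizid" has 3 vowels. The stems with 3 vowels (tidovud → titidovud, lafzaduv → lalafzaduv, labdabgak → lalabdabgak) repeat the first consonant+vowel as a prefix.
So povizid → popovizid.

popovizid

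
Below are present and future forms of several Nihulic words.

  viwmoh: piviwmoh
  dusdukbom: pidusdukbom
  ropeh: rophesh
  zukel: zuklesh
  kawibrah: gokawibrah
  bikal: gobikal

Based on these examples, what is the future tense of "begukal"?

"begukal" has last vowel 'a'. The stems whose last vowel is 'a' (kawibrah → gokawibrah, bikal → gobikal) add the prefix go-.
So begukal → gobegukal.

gobegukal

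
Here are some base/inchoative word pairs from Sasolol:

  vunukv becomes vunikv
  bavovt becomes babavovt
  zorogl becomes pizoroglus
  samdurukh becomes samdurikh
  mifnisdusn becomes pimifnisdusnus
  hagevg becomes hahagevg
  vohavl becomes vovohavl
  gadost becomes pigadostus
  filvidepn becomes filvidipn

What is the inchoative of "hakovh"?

vohavl and zorogl both end in -l yet inflect differently (vovohavl, pizoroglus), so the final letter is not what conditions the rule; the second-to-last letter is.
"hakovh" has second-to-last letter 'v'. The stems whose second-to-last letter is 'v' (vohavl → vovohavl, bavovt → babavovt, hagevg → hahagevg) repeat the first consonant+vowel as a prefix.
So hakovh → hahakovh.

hahakovh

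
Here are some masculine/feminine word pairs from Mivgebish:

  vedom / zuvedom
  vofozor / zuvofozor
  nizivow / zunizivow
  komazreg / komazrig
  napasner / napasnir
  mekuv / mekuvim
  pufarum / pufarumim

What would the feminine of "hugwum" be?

hugwumim

vofozor and napasner both end in -r yet inflect differently (zuvofozor, napasnir), so the final letter is not what conditions the rule; the last vowel is.
"hugwum" has last vowel 'u'. The stems whose last vowel is 'u' (mekuv → mekuvim, pufarum → pufarumim) add -im.
So hugwum → hugwumim.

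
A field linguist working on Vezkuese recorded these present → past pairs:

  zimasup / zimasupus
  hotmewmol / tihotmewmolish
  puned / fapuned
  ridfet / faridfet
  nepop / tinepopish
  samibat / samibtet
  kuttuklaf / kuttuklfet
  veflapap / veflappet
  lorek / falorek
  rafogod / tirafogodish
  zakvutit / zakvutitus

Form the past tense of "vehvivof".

veflapap and nepop both end in -p yet inflect differently (veflappet, tinepopish), so the final letter is not what conditions the rule; the last vowel is.
"vehvivof" has last vowel 'o'. The stems whose last vowel is 'o' (hotmewmol → tihotmewmolish, nepop → tinepopish, rafogod → tirafogodish) add ti- … -ish around the stem.
The other patterns: stems whose last vowel is 'a' delete the last vowel and add -et; stems whose last vowel is 'e' add the prefix fa-; stems whose last vowel is 'i' or 'u' add -us.
So vehvivof → tivehvivofish.

tivehvivofish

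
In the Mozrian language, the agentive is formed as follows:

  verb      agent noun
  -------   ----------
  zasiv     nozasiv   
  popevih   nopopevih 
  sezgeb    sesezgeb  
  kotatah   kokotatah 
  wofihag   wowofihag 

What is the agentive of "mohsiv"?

popevih and kotatah both end in -h yet inflect differently (nopopevih, kokotatah), so the final letter is not what conditions the rule; the last vowel is.
"mohsiv" has last vowel 'i'. The stems whose last vowel is 'i' (zasiv → nozasiv, popevih → nopopevih) add the prefix no-.
So mohsiv → nomohsiv.

nomohsiv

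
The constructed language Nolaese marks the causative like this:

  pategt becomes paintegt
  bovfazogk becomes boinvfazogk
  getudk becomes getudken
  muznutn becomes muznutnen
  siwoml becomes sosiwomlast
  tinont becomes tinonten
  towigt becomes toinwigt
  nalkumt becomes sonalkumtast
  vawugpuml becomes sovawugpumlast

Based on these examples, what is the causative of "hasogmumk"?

sohasogmumkast

nalkumt and towigt both end in -t yet inflect differently (sonalkumtast, toinwigt), so the final letter is not what conditions the rule; the second-to-last letter is.
"hasogmumk" has second-to-last letter 'm'. The stems whose second-to-last letter is 'm' (nalkumt → sonalkumtast, vawugpuml → sovawugpumlast, siwoml → sosiwomlast) add so- … -ast around the stem.
The other patterns: stems whose second-to-last letter is 'g' insert -in- after the first vowel; stems whose second-to-last letter is 'd', 'n' or 't' add -en.
So hasogmumk → sohasogmumkast.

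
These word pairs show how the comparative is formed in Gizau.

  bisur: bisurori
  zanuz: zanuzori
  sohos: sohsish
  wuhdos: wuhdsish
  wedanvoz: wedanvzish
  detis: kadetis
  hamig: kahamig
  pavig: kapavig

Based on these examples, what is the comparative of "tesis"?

zanuz and wedanvoz both end in -z yet inflect differently (zanuzori, wedanvzish), so the final letter is not what conditions the rule; the last vowel is.
"tesis" has last vowel 'i'. The stems whose last vowel is 'i' (detis → kadetis, hamig → kahamig, pavig → kapavig) add the prefix ka-.
The other patterns: stems whose last vowel is 'u' add -ori; stems whose last vowel is 'o' delete the last vowel and add -ish.
So tesis → katesis.

katesis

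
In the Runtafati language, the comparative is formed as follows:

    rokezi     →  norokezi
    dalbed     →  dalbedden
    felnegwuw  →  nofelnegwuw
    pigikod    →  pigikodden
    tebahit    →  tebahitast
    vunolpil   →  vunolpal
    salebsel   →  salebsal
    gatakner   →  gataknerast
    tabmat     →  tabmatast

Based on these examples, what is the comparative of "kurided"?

"kurided" ends in -d. The stems ending in -d (dalbed → dalbedden, pigikod → pigikodden) double the final consonant and add -en.
The other patterns: stems ending in -i or -w add the prefix no-; stems ending in -l change the last vowel to 'a'; stems ending in -r or -t add -ast.
So kurided → kuridedden.

kuridedden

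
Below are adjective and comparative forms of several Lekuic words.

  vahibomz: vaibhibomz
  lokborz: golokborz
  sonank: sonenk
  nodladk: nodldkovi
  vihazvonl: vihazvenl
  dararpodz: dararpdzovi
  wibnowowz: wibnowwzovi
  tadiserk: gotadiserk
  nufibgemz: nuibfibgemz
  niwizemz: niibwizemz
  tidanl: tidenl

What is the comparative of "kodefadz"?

"kodefadz" has second-to-last letter 'd'. The stems whose second-to-last letter is 'd' (dararpodz → dararpdzovi, nodladk → nodldkovi) delete the last vowel and add -ovi.
So kodefadz → kodefdzovi.

kodefdzovi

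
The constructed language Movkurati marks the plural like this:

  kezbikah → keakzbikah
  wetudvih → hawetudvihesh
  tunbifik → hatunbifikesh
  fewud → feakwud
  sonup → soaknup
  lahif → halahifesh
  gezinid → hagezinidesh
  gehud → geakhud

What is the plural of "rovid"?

"rovid" has last vowel 'i'. The stems whose last vowel is 'i' (tunbifik → hatunbifikesh, gezinid → hagezinidesh, wetudvih → hawetudvihesh) add ha- … -esh around the stem.
So rovid → harovidesh.

harovidesh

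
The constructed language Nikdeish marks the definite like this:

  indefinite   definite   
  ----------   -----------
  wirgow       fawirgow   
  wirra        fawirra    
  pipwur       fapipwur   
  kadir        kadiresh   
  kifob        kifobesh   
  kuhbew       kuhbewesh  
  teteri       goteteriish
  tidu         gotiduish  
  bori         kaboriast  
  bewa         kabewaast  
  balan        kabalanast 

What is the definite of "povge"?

fapovge

pipwur and kadir both end in -r yet inflect differently (fapipwur, kadiresh), so the final letter is not what conditions the rule; the first letter is.
"povge" begins with p-. The one such stem in the data (pipwur → fapipwur) adds the prefix fa-, so the same rule applies.
The other patterns: stems beginning with k- add -esh; stems beginning with t- add go- … -ish around the stem; stems beginning with b- add ka- … -ast around the stem.
So povge → fapovge.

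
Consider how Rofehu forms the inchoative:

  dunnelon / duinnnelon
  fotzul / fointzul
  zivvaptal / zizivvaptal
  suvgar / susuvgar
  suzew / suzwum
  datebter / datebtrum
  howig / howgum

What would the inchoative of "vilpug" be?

viinlpug

fotzul and zivvaptal both end in -l yet inflect differently (fointzul, zizivvaptal), so the final letter is not what conditions the rule; the last vowel is.
"vilpug" has last vowel 'u'. The one such stem in the data (fotzul → fointzul) inserts -in- after the first vowel (as does dunnelon), so the same rule applies.
So vilpug → viinlpug.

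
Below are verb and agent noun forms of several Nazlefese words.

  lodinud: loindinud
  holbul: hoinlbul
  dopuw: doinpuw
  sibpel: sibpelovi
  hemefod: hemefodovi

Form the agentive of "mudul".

holbul and sibpel both end in -l yet inflect differently (hoinlbul, sibpelovi), so the final letter is not what conditions the rule; the last vowel is.
"mudul" has last vowel 'u'. The stems whose last vowel is 'u' (lodinud → loindinud, holbul → hoinlbul, dopuw → doinpuw) insert -in- after the first vowel.
The other pattern: stems whose last vowel is 'e' or 'o' add -ovi.
So mudul → muindul.

muindul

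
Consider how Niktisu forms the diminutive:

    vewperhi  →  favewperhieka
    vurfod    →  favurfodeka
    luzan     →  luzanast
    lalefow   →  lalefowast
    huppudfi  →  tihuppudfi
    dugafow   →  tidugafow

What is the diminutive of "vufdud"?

favufdudeka

"vufdud" begins with v-. The stems beginning with v- (vewperhi → favewperhieka, vurfod → favurfodeka) add fa- … -eka around the stem.
So vufdud → favufdudeka.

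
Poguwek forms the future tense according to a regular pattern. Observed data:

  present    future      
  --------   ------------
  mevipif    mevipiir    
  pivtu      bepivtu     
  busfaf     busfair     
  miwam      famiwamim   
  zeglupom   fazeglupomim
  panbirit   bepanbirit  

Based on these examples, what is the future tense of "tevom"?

"tevom" ends in -m. The stems ending in -m (zeglupom → fazeglupomim, miwam → famiwamim) add fa- … -im around the stem.
So tevom → fatevomim.

fatevomim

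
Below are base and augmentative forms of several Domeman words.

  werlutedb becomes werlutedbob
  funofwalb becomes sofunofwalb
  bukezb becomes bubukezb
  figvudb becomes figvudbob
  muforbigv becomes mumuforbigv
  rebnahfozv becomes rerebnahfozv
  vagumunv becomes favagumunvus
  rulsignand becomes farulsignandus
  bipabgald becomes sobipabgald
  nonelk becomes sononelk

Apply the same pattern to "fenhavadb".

werlutedb and funofwalb both end in -b yet inflect differently (werlutedbob, sofunofwalb), so the final letter is not what conditions the rule; the second-to-last letter is.
"fenhavadb" has second-to-last letter 'd'. The stems whose second-to-last letter is 'd' (werlutedb → werlutedbob, figvudb → figvudbob) add -ob.
So fenhavadb → fenhavadbob.

fenhavadbob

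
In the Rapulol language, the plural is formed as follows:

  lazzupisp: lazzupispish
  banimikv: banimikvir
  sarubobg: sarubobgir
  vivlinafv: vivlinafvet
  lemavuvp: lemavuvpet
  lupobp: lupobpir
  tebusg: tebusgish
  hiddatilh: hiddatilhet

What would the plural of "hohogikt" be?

lupobp and lazzupisp both end in -p yet inflect differently (lupobpir, lazzupispish), so the final letter is not what conditions the rule; the second-to-last letter is.
"hohogikt" has second-to-last letter 'k'. The one such stem in the data (banimikv → banimikvir) adds -ir, so the same rule applies.
So hohogikt → hohogiktir.

hohogiktir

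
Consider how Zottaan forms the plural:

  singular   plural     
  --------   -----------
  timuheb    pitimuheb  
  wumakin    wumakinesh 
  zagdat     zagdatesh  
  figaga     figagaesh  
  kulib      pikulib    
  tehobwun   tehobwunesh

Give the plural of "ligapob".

piligapob

"ligapob" ends in -b. The stems ending in -b (kulib → pikulib, timuheb → pitimuheb) add the prefix pi-.
So ligapob → piligapob.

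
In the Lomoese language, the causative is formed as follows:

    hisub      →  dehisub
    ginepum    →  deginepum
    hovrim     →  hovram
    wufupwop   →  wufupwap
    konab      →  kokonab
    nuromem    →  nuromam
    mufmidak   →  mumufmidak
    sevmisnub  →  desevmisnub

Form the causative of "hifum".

dehifum

"hifum" has last vowel 'u'. The stems whose last vowel is 'u' (hisub → dehisub, ginepum → deginepum, sevmisnub → desevmisnub) add the prefix de-.
The other patterns: stems whose last vowel is 'a' repeat the first consonant+vowel as a prefix; stems whose last vowel is 'e', 'i' or 'o' change the last vowel to 'a'.
So hifum → dehifum.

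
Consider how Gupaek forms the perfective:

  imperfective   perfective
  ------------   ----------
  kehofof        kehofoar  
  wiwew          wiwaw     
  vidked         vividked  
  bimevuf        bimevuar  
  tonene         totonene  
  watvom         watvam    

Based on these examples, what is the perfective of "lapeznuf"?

"lapeznuf" ends in -f. The stems ending in -f (bimevuf → bimevuar, kehofof → kehofoar) drop the final letter and add -ar.
The other patterns: stems ending in -d or -e repeat the first consonant+vowel as a prefix; stems ending in -m or -w change the last vowel to 'a'.
So lapeznuf → lapeznuar.

lapeznuar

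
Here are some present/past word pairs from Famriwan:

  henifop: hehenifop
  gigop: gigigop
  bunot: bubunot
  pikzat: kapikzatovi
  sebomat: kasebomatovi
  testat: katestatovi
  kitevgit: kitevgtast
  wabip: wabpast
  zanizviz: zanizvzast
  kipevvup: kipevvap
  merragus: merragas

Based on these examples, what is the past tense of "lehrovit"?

bunot and pikzat both end in -t yet inflect differently (bubunot, kapikzatovi), so the final letter is not what conditions the rule; the last vowel is.
"lehrovit" has last vowel 'i'. The stems whose last vowel is 'i' (kitevgit → kitevgtast, wabip → wabpast, zanizviz → zanizvzast) delete the last vowel and add -ast.
The other patterns: stems whose last vowel is 'o' repeat the first consonant+vowel as a prefix; stems whose last vowel is 'a' add ka- … -ovi around the stem; stems whose last vowel is 'u' change the last vowel to 'a'.
So lehrovit → lehrovtast.

lehrovtast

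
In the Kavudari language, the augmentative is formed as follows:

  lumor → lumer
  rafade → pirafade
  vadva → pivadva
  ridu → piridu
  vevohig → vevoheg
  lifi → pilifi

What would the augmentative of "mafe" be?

"mafe" ends in a vowel. The stems ending in a vowel (lifi → pilifi, ridu → piridu, rafade → pirafade) add the prefix pi-.
So mafe → pimafe.

pimafe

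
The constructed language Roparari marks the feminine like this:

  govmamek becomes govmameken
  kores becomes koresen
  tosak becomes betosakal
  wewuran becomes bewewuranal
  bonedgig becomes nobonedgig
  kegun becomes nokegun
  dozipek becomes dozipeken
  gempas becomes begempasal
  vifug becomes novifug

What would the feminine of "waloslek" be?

"waloslek" has last vowel 'e'. The stems whose last vowel is 'e' (dozipek → dozipeken, kores → koresen, govmamek → govmameken) add -en.
So waloslek → walosleken.

walosleken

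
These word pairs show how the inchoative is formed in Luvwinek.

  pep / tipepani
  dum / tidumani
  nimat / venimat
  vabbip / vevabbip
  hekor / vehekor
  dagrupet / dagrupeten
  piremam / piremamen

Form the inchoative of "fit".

tifitani

pep and vabbip both end in -p yet inflect differently (tipepani, vevabbip), so the final letter is not what conditions the rule; the number of vowels is.
"fit" has 1 vowel. The stems with 1 vowel (pep → tipepani, dum → tidumani) add ti- … -ani around the stem.
So fit → tifitani.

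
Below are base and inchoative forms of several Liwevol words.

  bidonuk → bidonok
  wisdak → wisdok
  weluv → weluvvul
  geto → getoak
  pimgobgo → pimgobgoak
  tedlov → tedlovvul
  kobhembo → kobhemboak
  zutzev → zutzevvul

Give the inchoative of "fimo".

fimoak

weluv and bidonuk both have last vowel 'u' yet inflect differently (weluvvul, bidonok), so the last vowel is not what conditions the rule; the final letter is.
"fimo" ends in -o. The stems ending in -o (geto → getoak, pimgobgo → pimgobgoak, kobhembo → kobhemboak) add -ak.
So fimo → fimoak.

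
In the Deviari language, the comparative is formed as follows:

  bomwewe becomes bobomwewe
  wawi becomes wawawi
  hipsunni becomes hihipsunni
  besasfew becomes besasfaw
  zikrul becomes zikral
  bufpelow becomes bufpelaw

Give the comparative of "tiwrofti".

titiwrofti

"tiwrofti" ends in a vowel. The stems ending in a vowel (bomwewe → bobomwewe, wawi → wawawi, hipsunni → hihipsunni) repeat the first consonant+vowel as a prefix.
So tiwrofti → titiwrofti.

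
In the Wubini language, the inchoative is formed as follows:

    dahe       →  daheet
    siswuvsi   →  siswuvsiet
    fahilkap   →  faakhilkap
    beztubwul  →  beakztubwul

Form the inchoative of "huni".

"huni" ends in a vowel. The stems ending in a vowel (dahe → daheet, siswuvsi → siswuvsiet) add -et.
So huni → huniet.

huniet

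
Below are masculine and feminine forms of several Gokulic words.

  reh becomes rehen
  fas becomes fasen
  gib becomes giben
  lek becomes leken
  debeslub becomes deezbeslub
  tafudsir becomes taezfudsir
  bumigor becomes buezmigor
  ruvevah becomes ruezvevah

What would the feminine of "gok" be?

"gok" has 1 vowel. The stems with 1 vowel (reh → rehen, fas → fasen, gib → giben) add -en.
The other pattern: stems with 3 vowels insert -ez- after the first vowel.
So gok → goken.

goken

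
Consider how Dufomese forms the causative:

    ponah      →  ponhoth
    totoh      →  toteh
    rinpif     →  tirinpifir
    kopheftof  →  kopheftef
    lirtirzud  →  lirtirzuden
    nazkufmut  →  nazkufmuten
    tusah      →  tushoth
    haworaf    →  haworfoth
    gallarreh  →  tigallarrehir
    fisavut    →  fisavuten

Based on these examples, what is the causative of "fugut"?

fuguten

"fugut" has last vowel 'u'. The stems whose last vowel is 'u' (lirtirzud → lirtirzuden, nazkufmut → nazkufmuten, fisavut → fisavuten) add -en.
So fugut → fuguten.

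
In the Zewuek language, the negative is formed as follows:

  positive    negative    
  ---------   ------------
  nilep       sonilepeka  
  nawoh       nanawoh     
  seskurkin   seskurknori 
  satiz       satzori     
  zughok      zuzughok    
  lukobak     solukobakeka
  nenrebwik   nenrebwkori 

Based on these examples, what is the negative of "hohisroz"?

hohohisroz

"hohisroz" has last vowel 'o'. The stems whose last vowel is 'o' (nawoh → nanawoh, zughok → zuzughok) repeat the first consonant+vowel as a prefix.
So hohisroz → hohohisroz.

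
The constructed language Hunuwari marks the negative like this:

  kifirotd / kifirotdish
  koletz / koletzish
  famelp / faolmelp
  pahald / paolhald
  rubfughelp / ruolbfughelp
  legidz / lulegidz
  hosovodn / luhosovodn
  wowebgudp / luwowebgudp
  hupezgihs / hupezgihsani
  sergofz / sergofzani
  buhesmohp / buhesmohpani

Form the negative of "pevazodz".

kifirotd and pahald both end in -d yet inflect differently (kifirotdish, paolhald), so the final letter is not what conditions the rule; the second-to-last letter is.
"pevazodz" has second-to-last letter 'd'. The stems whose second-to-last letter is 'd' (legidz → lulegidz, hosovodn → luhosovodn, wowebgudp → luwowebgudp) add the prefix lu-.
So pevazodz → lupevazodz.

lupevazodz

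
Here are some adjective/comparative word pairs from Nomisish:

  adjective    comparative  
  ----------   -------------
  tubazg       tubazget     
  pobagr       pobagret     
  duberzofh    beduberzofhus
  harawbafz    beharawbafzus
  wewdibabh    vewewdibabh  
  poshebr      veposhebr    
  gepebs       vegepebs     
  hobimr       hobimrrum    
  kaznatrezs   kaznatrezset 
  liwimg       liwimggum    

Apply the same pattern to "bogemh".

bogemhhum

"bogemh" has second-to-last letter 'm'. The stems whose second-to-last letter is 'm' (liwimg → liwimggum, hobimr → hobimrrum) double the final consonant and add -um.
The other patterns: stems whose second-to-last letter is 'f' add be- … -us around the stem; stems whose second-to-last letter is 'b' add the prefix ve-; stems whose second-to-last letter is 'g' or 'z' add -et.
So bogemh → bogemhhum.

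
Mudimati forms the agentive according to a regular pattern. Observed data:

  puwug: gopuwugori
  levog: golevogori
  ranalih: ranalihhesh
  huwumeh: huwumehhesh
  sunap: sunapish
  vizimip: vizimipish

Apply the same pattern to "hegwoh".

ranalih and vizimip both have last vowel 'i' yet inflect differently (ranalihhesh, vizimipish), so the last vowel is not what conditions the rule; the final letter is.
"hegwoh" ends in -h. The stems ending in -h (ranalih → ranalihhesh, huwumeh → huwumehhesh) double the final consonant and add -esh.
The other patterns: stems ending in -g add go- … -ori around the stem; stems ending in -p add -ish.
So hegwoh → hegwohhesh.

hegwohhesh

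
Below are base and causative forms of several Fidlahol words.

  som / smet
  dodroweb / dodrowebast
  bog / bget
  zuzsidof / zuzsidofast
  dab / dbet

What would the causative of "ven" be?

dodroweb and dab both end in -b yet inflect differently (dodrowebast, dbet), so the final letter is not what conditions the rule; the number of vowels is.
"ven" has 1 vowel. The stems with 1 vowel (dab → dbet, bog → bget, som → smet) delete the last vowel and add -et.
The other pattern: stems with 3 vowels add -ast.
So ven → vnet.

vnet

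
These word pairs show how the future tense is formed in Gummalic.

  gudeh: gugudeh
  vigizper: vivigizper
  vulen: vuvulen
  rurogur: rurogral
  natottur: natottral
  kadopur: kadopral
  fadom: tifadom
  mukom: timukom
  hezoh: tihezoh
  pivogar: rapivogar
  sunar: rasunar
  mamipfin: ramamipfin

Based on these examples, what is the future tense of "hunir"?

rahunir

vigizper and rurogur both end in -r yet inflect differently (vivigizper, rurogral), so the final letter is not what conditions the rule; the last vowel is.
"hunir" has last vowel 'i'. The one such stem in the data (mamipfin → ramamipfin) adds the prefix ra-, so the same rule applies.
So hunir → rahunir.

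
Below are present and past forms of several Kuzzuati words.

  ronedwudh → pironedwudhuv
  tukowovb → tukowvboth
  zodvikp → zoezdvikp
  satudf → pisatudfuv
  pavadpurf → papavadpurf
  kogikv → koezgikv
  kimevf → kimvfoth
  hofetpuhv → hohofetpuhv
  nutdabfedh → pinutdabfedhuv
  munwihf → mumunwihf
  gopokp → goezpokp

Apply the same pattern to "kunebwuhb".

kimevf and satudf both end in -f yet inflect differently (kimvfoth, pisatudfuv), so the final letter is not what conditions the rule; the second-to-last letter is.
"kunebwuhb" has second-to-last letter 'h'. The stems whose second-to-last letter is 'h' (hofetpuhv → hohofetpuhv, munwihf → mumunwihf) repeat the first consonant+vowel as a prefix.
So kunebwuhb → kukunebwuhb.

kukunebwuhb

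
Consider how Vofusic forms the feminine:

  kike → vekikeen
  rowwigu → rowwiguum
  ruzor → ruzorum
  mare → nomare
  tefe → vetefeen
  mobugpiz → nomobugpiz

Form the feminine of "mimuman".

nomimuman

"mimuman" begins with m-. The stems beginning with m- (mobugpiz → nomobugpiz, mare → nomare) add the prefix no-.
So mimuman → nomimuman.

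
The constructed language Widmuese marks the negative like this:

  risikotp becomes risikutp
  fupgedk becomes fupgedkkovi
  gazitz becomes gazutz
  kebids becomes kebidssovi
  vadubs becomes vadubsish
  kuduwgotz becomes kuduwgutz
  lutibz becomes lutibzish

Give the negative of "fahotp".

fahutp

gazitz and lutibz both end in -z yet inflect differently (gazutz, lutibzish), so the final letter is not what conditions the rule; the second-to-last letter is.
"fahotp" has second-to-last letter 't'. The stems whose second-to-last letter is 't' (gazitz → gazutz, kuduwgotz → kuduwgutz, risikotp → risikutp) change the last vowel to 'u'.
So fahotp → fahutp.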